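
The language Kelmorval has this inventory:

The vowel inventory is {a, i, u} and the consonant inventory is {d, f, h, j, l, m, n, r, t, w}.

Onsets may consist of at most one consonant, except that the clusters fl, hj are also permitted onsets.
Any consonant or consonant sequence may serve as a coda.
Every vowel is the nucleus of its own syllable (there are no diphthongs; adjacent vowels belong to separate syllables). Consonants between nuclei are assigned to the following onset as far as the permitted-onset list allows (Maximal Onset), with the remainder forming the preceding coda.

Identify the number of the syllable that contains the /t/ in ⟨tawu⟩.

1

Vowels present: a, u; each is a nucleus, giving 2 syllables.
σ1/σ2 boundary: /w/ → onset of the next syllable (single consonants are always licit onsets).
Result: ta.wu.
The /t/ is in the onset of syllable 1 (/ta/).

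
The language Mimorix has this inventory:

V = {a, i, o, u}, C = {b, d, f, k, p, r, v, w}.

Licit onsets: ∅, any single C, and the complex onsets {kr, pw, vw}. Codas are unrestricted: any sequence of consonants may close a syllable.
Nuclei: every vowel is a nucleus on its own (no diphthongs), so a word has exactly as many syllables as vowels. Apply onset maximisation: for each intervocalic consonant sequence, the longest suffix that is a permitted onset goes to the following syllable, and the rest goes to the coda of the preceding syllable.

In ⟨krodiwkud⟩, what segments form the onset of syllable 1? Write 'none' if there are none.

Vowels present: o, i, u; each is a nucleus, giving 3 syllables.
/o…i/ gap (V1→V2): /d/ → onset of the next syllable (single consonants are always licit onsets).
/i…u/ gap (V2→V3): /wk/ splits as /w/ + /k/ (/k/ is the longest suffix that is a licit onset).
Syllabification: kro.diw.kud.
Syllable 1 is /kro/: onset /kr/, nucleus /o/, coda ∅.

kr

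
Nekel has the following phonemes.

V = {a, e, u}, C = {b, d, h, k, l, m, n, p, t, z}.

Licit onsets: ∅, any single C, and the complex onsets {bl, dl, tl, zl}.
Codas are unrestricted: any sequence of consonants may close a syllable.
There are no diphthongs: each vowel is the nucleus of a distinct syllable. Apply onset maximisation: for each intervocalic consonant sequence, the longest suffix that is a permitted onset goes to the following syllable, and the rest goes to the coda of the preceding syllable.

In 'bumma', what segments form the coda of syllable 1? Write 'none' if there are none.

m

Vowels present: u, a; each is a nucleus, giving 2 syllables.
/u…a/ gap (V1→V2): cluster /mm/ — the longest permitted-onset suffix is /m/; onset = /m/, preceding coda = /m/.
So the parse is bum.ma.
Syllable 1 is /bum/: onset /b/, nucleus /u/, coda /m/.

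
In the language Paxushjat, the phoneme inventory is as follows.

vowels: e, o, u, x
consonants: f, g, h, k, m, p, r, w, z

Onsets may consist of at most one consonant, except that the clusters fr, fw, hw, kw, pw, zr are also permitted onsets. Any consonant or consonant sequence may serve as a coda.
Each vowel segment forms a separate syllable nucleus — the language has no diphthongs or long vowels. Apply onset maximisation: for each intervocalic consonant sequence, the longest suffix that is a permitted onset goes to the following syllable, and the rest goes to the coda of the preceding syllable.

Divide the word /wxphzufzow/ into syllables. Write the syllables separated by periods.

wxph.zuf.zow

Nuclei (vowels): x, u, o → 3 syllables.
V1 /x/ – V2 /u/: /phz/; trying suffixes from longest down, /z/ is the first permitted one, so coda /ph/ | onset /z/.
V2 /u/ – V3 /o/: cluster /fz/ — the longest permitted-onset suffix is /z/; onset = /z/, preceding coda = /f/.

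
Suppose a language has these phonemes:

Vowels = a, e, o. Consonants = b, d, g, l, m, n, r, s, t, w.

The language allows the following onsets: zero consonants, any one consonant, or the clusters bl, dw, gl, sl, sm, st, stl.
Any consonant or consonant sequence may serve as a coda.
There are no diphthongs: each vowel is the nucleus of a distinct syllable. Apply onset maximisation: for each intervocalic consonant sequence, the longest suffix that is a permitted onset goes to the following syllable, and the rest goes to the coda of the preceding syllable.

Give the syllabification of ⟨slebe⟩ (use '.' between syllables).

sle.be

Vowels present: e, e; each is a nucleus, giving 2 syllables.
/e…e/ gap (V1→V2): /b/ is a single consonant, so it becomes the next onset.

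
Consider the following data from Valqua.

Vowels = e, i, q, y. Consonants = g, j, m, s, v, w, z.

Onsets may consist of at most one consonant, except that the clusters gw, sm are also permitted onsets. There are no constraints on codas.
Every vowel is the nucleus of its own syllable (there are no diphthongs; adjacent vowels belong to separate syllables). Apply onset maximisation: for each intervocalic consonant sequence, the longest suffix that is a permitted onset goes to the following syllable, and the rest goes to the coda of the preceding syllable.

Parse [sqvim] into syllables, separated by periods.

sq.vim

The vowels are q, i — 2 nuclei, so 2 syllables.
V1 /q/ – V2 /i/: /v/ → onset of the next syllable (single consonants are always licit onsets).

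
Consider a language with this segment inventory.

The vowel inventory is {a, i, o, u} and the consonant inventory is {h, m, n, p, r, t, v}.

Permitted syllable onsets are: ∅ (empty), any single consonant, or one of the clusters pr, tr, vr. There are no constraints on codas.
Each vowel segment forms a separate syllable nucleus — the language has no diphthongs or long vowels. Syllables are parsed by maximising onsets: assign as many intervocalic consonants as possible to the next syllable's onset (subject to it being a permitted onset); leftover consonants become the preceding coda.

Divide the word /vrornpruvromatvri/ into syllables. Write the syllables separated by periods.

Vowels present: o, u, o, a, i; each is a nucleus, giving 5 syllables.
/o…u/ gap (V1→V2): /rnpr/ splits as /rn/ + /pr/ (/pr/ is the longest suffix that is a licit onset).
/u…o/ gap (V2→V3): cluster /vr/ — /vr/ is itself a permitted onset, so the whole cluster goes right; preceding coda = ∅.
/o…a/ gap (V3→V4): /m/ → onset of the next syllable (single consonants are always licit onsets).
/a…i/ gap (V4→V5): /tvr/ splits as /t/ + /vr/ (/vr/ is the longest suffix that is a licit onset).

vrorn.pru.vro.mat.vri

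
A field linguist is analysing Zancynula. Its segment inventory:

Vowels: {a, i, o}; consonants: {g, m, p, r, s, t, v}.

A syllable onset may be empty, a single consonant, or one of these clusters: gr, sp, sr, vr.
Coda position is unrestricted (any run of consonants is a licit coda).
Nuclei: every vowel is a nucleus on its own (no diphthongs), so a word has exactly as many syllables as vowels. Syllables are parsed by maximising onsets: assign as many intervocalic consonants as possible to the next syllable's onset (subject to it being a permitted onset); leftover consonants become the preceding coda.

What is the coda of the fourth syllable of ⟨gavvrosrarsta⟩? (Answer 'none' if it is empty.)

Nuclei (vowels): a, o, a, a → 4 syllables.
σ1/σ2 boundary: cluster /vvr/ — the longest permitted-onset suffix is /vr/; onset = /vr/, preceding coda = /v/.
σ2/σ3 boundary: /sr/ is a licit onset in full, so it all attaches to the next syllable.
σ3/σ4 boundary: /rst/; trying suffixes from longest down, /t/ is the first permitted one, so coda /rs/ | onset /t/.
Syllabification: gav.vro.srars.ta.
Syllable 4 is /ta/: onset /t/, nucleus /a/, coda ∅.

none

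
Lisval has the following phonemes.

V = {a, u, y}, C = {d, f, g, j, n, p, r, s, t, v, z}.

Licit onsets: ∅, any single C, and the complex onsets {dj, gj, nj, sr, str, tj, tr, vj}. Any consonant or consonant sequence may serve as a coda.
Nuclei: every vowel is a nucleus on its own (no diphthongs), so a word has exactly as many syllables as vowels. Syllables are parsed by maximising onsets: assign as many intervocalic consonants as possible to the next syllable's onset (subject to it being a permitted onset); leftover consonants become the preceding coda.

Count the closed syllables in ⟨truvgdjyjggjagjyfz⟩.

3

Nuclei (vowels): u, y, a, y → 4 syllables.
Between /u/ (V1) and /y/ (V2): cluster /vgdj/ — the longest permitted-onset suffix is /dj/; onset = /dj/, preceding coda = /vg/.
Between /y/ (V2) and /a/ (V3): cluster /jggj/ — the longest permitted-onset suffix is /gj/; onset = /gj/, preceding coda = /jg/.
Between /a/ (V3) and /y/ (V4): /gj/ — entire cluster is a permitted onset → onset /gj/, coda ∅.
Syllabification: truvg.djyjg.gja.gjyfz.
Classifying each syllable: /truvg/ (closed), /djyjg/ (closed), /gja/ (open), /gjyfz/ (closed).
Closed syllables: 3.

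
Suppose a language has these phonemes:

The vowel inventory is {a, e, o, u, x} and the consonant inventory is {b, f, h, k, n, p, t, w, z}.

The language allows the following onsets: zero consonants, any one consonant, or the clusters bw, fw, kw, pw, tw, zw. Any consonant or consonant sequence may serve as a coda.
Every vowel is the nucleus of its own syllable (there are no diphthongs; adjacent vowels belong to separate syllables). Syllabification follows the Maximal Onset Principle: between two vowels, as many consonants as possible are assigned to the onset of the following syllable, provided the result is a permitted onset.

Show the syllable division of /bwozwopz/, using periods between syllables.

bwo.zwopz

Vowels present: o, o; each is a nucleus, giving 2 syllables.
Between /o/ (V1) and /o/ (V2): cluster /zw/ — /zw/ is itself a permitted onset, so the whole cluster goes right; preceding coda = ∅.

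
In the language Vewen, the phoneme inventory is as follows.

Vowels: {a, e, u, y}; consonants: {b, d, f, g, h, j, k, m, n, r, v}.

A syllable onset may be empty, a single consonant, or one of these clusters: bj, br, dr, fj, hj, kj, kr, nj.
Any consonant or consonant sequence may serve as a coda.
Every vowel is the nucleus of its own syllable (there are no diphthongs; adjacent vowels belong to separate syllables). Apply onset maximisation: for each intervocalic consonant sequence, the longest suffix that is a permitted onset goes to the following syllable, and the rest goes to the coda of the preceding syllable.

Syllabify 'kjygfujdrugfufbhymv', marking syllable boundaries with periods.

kjyg.fuj.drug.fufb.hymv

Vowels present: y, u, u, u, y; each is a nucleus, giving 5 syllables.
V1 /y/ – V2 /u/: /gf/ — longest licit onset from the right is /f/, leaving /g/ as coda.
V2 /u/ – V3 /u/: cluster /jdr/ — the longest permitted-onset suffix is /dr/; onset = /dr/, preceding coda = /j/.
V3 /u/ – V4 /u/: /gf/; trying suffixes from longest down, /f/ is the first permitted one, so coda /g/ | onset /f/.
V4 /u/ – V5 /y/: /fbh/ splits as /fb/ + /h/ (/h/ is the longest suffix that is a licit onset).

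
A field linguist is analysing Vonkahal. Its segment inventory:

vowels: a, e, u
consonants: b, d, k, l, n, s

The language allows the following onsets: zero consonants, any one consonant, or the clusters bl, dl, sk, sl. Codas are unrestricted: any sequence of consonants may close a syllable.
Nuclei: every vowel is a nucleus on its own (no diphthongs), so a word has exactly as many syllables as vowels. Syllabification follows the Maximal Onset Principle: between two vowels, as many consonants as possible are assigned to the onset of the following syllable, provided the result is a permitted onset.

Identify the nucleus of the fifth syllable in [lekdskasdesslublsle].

e

Nuclei (vowels): e, a, e, u, e → 5 syllables.
The fifth nucleus (vowel 5 from the left) is /e/.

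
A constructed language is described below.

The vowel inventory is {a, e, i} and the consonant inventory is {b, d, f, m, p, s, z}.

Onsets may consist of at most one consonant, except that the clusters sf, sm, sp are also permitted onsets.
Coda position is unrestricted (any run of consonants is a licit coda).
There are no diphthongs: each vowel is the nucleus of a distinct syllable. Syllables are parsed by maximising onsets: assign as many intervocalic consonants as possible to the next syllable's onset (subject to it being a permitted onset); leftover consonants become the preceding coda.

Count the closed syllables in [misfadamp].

1

Vowels present: i, a, a; each is a nucleus, giving 3 syllables.
σ1/σ2 boundary: cluster /sf/ — /sf/ is itself a permitted onset, so the whole cluster goes right; preceding coda = ∅.
σ2/σ3 boundary: just /d/ — single C goes to the following onset.
Syllabification: mi.sfa.damp.
Classifying each syllable: /mi/ (open), /sfa/ (open), /damp/ (closed).
Closed syllables: 1.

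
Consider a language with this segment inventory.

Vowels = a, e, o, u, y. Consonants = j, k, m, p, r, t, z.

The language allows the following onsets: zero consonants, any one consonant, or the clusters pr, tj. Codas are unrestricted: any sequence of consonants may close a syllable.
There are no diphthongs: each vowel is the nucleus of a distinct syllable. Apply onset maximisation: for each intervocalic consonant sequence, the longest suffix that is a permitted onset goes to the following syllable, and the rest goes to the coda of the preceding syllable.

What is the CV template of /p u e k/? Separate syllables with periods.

Vowels present: u, e; each is a nucleus, giving 2 syllables.
σ1/σ2 boundary: hiatus — the boundary sits between the two vowels.
Syllabification: pu.ek.
Mapping each syllable to C/V: /pu/ → CV, /ek/ → VC.

CV.VC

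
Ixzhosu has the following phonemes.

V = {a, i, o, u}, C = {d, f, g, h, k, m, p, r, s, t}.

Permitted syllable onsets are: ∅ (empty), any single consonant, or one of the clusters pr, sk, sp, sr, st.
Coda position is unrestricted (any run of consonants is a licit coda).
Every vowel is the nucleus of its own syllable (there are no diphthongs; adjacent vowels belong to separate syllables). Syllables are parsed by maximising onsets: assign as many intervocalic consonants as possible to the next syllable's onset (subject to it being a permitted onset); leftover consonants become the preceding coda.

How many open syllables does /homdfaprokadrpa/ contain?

Nuclei (vowels): o, a, o, a, a → 5 syllables.
/o…a/ gap (V1→V2): cluster /mdf/ — the longest permitted-onset suffix is /f/; onset = /f/, preceding coda = /md/.
/a…o/ gap (V2→V3): /pr/ is a licit onset in full, so it all attaches to the next syllable.
/o…a/ gap (V3→V4): /k/ is a single consonant, so it becomes the next onset.
/a…a/ gap (V4→V5): cluster /drp/ — the longest permitted-onset suffix is /p/; onset = /p/, preceding coda = /dr/.
Result: homd.fa.pro.kadr.pa.
Classifying each syllable: /homd/ (closed), /fa/ (open), /pro/ (open), /kadr/ (closed), /pa/ (open).
Open syllables: 3.

3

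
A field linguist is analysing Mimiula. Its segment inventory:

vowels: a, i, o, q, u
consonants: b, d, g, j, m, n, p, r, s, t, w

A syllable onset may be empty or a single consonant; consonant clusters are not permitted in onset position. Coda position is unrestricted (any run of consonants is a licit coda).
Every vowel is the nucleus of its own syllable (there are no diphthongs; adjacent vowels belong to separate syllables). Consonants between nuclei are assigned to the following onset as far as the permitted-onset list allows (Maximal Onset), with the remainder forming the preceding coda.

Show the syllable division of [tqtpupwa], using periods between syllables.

Vowels present: q, u, a; each is a nucleus, giving 3 syllables.
Between /q/ (V1) and /u/ (V2): /tp/; trying suffixes from longest down, /p/ is the first permitted one, so coda /t/ | onset /p/.
Between /u/ (V2) and /a/ (V3): /pw/; trying suffixes from longest down, /w/ is the first permitted one, so coda /p/ | onset /w/.

tqt.pup.wa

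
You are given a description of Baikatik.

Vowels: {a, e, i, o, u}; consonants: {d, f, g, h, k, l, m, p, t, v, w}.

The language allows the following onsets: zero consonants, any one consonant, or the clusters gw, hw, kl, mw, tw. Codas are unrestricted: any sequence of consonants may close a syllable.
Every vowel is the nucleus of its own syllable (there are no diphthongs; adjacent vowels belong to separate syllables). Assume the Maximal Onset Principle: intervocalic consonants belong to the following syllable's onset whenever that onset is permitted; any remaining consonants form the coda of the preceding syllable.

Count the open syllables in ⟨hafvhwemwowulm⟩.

Vowels present: a, e, o, u; each is a nucleus, giving 4 syllables.
/a…e/ gap (V1→V2): /fvhw/; trying suffixes from longest down, /hw/ is the first permitted one, so coda /fv/ | onset /hw/.
/e…o/ gap (V2→V3): /mw/ — entire cluster is a permitted onset → onset /mw/, coda ∅.
/o…u/ gap (V3→V4): just /w/ — single C goes to the following onset.
Putting it together: hafv.hwe.mwo.wulm.
Classifying each syllable: /hafv/ (closed), /hwe/ (open), /mwo/ (open), /wulm/ (closed).
Open syllables: 2.

2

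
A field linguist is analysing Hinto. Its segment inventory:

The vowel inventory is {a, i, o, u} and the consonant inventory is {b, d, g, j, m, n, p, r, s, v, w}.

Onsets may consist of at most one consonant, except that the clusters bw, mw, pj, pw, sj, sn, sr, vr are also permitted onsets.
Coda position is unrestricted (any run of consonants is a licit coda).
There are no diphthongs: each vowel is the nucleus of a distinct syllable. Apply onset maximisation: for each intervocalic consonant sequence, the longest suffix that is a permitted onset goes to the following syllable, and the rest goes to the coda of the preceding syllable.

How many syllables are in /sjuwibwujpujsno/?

5

The vowels are u, i, u, u, o — 5 nuclei, so 5 syllables.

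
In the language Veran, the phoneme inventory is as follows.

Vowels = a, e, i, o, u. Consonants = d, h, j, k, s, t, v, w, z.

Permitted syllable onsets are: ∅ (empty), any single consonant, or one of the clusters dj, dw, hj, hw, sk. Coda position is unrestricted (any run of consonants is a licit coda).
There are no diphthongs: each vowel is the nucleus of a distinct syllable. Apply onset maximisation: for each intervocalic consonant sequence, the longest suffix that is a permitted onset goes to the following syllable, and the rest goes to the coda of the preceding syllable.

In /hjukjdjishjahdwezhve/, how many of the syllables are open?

1

The vowels are u, i, a, e, e — 5 nuclei, so 5 syllables.
V1 /u/ – V2 /i/: /kjdj/; trying suffixes from longest down, /dj/ is the first permitted one, so coda /kj/ | onset /dj/.
V2 /i/ – V3 /a/: /shj/ splits as /s/ + /hj/ (/hj/ is the longest suffix that is a licit onset).
V3 /a/ – V4 /e/: /hdw/ splits as /h/ + /dw/ (/dw/ is the longest suffix that is a licit onset).
V4 /e/ – V5 /e/: /zhv/; trying suffixes from longest down, /v/ is the first permitted one, so coda /zh/ | onset /v/.
So the parse is hjukj.djis.hjah.dwezh.ve.
Classifying each syllable: /hjukj/ (closed), /djis/ (closed), /hjah/ (closed), /dwezh/ (closed), /ve/ (open).
Open syllables: 1.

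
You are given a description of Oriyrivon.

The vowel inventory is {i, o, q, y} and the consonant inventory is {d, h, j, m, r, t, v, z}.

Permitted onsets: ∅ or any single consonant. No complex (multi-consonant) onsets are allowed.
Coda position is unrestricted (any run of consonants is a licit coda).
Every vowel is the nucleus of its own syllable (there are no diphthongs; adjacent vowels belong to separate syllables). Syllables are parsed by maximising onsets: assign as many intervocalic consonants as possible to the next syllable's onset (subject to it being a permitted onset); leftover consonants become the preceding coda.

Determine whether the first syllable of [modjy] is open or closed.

closed

The vowels are o, y — 2 nuclei, so 2 syllables.
Between /o/ (V1) and /y/ (V2): /dj/ splits as /d/ + /j/ (/j/ is the longest suffix that is a licit onset).
Putting it together: mod.jy.
Syllable 1 is /mod/ with coda /d/, so it is closed.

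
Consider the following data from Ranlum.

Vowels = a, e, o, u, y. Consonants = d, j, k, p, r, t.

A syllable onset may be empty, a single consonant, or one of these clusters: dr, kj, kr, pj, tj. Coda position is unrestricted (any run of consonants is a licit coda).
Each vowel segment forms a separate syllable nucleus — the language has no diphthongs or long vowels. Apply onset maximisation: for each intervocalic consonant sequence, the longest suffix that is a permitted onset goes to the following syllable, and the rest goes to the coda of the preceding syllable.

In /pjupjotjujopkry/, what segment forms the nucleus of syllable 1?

u

The vowels are u, o, u, o, y — 5 nuclei, so 5 syllables.
The first nucleus (vowel 1 from the left) is /u/.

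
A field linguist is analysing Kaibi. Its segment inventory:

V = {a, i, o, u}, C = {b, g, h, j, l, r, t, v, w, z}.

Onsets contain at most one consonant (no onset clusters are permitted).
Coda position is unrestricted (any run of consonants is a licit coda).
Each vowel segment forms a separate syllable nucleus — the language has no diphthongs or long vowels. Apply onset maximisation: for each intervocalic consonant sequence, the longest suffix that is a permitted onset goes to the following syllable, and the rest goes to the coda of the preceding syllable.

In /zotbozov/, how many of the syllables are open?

1

Nuclei (vowels): o, o, o → 3 syllables.
V1 /o/ – V2 /o/: /tb/ — longest licit onset from the right is /b/, leaving /t/ as coda.
V2 /o/ – V3 /o/: /z/ → onset of the next syllable (single consonants are always licit onsets).
Putting it together: zot.bo.zov.
Classifying each syllable: /zot/ (closed), /bo/ (open), /zov/ (closed).
Open syllables: 1.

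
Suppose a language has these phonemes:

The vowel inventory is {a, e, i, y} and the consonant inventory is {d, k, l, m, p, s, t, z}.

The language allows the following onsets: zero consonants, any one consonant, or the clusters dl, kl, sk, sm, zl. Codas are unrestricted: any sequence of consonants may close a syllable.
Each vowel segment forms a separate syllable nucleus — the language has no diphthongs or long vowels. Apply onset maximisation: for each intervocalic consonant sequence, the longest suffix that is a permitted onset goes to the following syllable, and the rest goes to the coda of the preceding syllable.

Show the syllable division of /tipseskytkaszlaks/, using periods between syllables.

Vowels present: i, e, y, a, a; each is a nucleus, giving 5 syllables.
/i…e/ gap (V1→V2): /ps/ — longest licit onset from the right is /s/, leaving /p/ as coda.
/e…y/ gap (V2→V3): /sk/ — entire cluster is a permitted onset → onset /sk/, coda ∅.
/y…a/ gap (V3→V4): /tk/; trying suffixes from longest down, /k/ is the first permitted one, so coda /t/ | onset /k/.
/a…a/ gap (V4→V5): /szl/; trying suffixes from longest down, /zl/ is the first permitted one, so coda /s/ | onset /zl/.

tip.se.skyt.kas.zlaks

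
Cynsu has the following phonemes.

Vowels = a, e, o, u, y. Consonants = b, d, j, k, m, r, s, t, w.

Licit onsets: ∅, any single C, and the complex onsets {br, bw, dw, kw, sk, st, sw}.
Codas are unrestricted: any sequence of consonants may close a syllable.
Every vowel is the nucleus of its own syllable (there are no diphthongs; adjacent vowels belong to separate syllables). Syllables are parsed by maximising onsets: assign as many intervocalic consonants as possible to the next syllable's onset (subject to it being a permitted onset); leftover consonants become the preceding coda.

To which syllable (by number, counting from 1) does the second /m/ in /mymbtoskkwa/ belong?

Vowels present: y, o, a; each is a nucleus, giving 3 syllables.
σ1/σ2 boundary: cluster /mbt/ — the longest permitted-onset suffix is /t/; onset = /t/, preceding coda = /mb/.
σ2/σ3 boundary: cluster /skkw/ — the longest permitted-onset suffix is /kw/; onset = /kw/, preceding coda = /sk/.
Putting it together: mymb.tosk.kwa.
The second /m/ is in the coda of syllable 1 (/mymb/).

1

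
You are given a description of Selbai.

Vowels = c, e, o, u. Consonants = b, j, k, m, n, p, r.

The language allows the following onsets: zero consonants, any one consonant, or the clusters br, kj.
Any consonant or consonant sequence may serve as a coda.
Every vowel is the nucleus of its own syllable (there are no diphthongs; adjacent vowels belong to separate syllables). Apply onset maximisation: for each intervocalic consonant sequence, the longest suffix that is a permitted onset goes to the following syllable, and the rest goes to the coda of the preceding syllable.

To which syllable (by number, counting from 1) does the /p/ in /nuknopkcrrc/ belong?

2

Vowels present: u, o, c, c; each is a nucleus, giving 4 syllables.
/u…o/ gap (V1→V2): cluster /kn/ — the longest permitted-onset suffix is /n/; onset = /n/, preceding coda = /k/.
/o…c/ gap (V2→V3): /pk/ splits as /p/ + /k/ (/k/ is the longest suffix that is a licit onset).
/c…c/ gap (V3→V4): /rr/ splits as /r/ + /r/ (/r/ is the longest suffix that is a licit onset).
Result: nuk.nop.kcr.rc.
The /p/ is in the coda of syllable 2 (/nop/).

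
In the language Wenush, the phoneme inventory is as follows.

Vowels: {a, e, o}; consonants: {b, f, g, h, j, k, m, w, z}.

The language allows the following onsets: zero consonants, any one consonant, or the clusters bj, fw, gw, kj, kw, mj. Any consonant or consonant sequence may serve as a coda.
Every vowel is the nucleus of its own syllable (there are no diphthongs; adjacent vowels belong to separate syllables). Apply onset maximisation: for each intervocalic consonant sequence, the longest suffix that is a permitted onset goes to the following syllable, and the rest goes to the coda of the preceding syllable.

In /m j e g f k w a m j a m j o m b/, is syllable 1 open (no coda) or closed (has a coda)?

closed

Nuclei (vowels): e, a, a, o → 4 syllables.
Between /e/ (V1) and /a/ (V2): /gfkw/ splits as /gf/ + /kw/ (/kw/ is the longest suffix that is a licit onset).
Between /a/ (V2) and /a/ (V3): /mj/ — entire cluster is a permitted onset → onset /mj/, coda ∅.
Between /a/ (V3) and /o/ (V4): /mj/ is a licit onset in full, so it all attaches to the next syllable.
So the parse is mjegf.kwa.mja.mjomb.
Syllable 1 is /mjegf/ with coda /gf/, so it is closed.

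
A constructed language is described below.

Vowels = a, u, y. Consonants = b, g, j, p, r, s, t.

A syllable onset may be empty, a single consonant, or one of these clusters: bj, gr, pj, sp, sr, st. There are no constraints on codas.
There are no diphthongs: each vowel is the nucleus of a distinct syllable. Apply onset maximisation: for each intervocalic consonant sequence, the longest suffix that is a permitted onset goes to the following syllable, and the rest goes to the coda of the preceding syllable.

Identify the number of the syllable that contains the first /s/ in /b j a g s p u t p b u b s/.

The vowels are a, u, u — 3 nuclei, so 3 syllables.
V1 /a/ – V2 /u/: /gsp/ — longest licit onset from the right is /sp/, leaving /g/ as coda.
V2 /u/ – V3 /u/: /tpb/; trying suffixes from longest down, /b/ is the first permitted one, so coda /tp/ | onset /b/.
Putting it together: bjag.sputp.bubs.
The first /s/ is in the onset of syllable 2 (/sputp/).

2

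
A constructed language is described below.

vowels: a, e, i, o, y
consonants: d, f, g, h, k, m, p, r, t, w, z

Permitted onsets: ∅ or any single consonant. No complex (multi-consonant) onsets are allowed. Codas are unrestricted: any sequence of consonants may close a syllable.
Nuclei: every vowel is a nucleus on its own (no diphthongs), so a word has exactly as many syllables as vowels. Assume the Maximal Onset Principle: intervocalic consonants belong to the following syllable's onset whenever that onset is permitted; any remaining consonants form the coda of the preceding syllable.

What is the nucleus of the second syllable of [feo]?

Vowels present: e, o; each is a nucleus, giving 2 syllables.
The second nucleus (vowel 2 from the left) is /o/.

o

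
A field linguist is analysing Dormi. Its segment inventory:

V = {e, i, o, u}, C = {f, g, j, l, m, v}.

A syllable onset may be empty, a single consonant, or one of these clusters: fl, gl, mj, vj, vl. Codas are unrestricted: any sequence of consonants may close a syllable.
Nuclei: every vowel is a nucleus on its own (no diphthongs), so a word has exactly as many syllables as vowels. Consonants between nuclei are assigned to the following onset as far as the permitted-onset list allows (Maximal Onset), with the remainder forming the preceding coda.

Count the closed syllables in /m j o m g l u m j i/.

Vowels present: o, u, i; each is a nucleus, giving 3 syllables.
V1 /o/ – V2 /u/: /mgl/ — longest licit onset from the right is /gl/, leaving /m/ as coda.
V2 /u/ – V3 /i/: /mj/ — entire cluster is a permitted onset → onset /mj/, coda ∅.
Syllabification: mjom.glu.mji.
Classifying each syllable: /mjom/ (closed), /glu/ (open), /mji/ (open).
Closed syllables: 1.

1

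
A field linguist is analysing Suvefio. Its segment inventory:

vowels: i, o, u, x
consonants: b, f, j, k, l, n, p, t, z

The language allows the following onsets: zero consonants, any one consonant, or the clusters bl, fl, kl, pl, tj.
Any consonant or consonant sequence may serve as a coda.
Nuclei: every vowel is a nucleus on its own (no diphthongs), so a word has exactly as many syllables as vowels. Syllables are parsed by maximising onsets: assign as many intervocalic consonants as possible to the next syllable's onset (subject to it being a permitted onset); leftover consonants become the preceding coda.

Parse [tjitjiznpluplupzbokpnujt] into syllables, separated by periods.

Nuclei (vowels): i, i, u, u, o, u → 6 syllables.
V1 /i/ – V2 /i/: /tj/ — entire cluster is a permitted onset → onset /tj/, coda ∅.
V2 /i/ – V3 /u/: cluster /znpl/ — the longest permitted-onset suffix is /pl/; onset = /pl/, preceding coda = /zn/.
V3 /u/ – V4 /u/: /pl/ — entire cluster is a permitted onset → onset /pl/, coda ∅.
V4 /u/ – V5 /o/: /pzb/ — longest licit onset from the right is /b/, leaving /pz/ as coda.
V5 /o/ – V6 /u/: /kpn/ — longest licit onset from the right is /n/, leaving /kp/ as coda.

tji.tjizn.plu.plupz.bokp.nujt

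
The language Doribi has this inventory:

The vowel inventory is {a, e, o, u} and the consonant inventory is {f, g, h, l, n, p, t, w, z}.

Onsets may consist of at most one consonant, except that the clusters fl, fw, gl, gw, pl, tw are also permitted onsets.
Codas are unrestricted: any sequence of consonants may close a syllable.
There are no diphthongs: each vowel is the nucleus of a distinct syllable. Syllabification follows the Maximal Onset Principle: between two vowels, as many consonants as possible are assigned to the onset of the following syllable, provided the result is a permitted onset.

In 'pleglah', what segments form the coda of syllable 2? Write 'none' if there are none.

Nuclei (vowels): e, a → 2 syllables.
σ1/σ2 boundary: cluster /gl/ — /gl/ is itself a permitted onset, so the whole cluster goes right; preceding coda = ∅.
Result: ple.glah.
Syllable 2 is /glah/: onset /gl/, nucleus /a/, coda /h/.

h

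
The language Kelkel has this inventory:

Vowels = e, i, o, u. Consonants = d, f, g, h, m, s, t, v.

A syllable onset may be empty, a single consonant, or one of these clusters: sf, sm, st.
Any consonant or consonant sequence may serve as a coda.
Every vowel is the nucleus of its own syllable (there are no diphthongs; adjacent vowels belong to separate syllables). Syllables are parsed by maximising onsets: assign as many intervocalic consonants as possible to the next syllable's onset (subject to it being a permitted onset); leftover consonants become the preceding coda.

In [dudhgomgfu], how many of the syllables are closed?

2

Vowels present: u, o, u; each is a nucleus, giving 3 syllables.
Between /u/ (V1) and /o/ (V2): /dhg/ splits as /dh/ + /g/ (/g/ is the longest suffix that is a licit onset).
Between /o/ (V2) and /u/ (V3): /mgf/; trying suffixes from longest down, /f/ is the first permitted one, so coda /mg/ | onset /f/.
Putting it together: dudh.gomg.fu.
Classifying each syllable: /dudh/ (closed), /gomg/ (closed), /fu/ (open).
Closed syllables: 2.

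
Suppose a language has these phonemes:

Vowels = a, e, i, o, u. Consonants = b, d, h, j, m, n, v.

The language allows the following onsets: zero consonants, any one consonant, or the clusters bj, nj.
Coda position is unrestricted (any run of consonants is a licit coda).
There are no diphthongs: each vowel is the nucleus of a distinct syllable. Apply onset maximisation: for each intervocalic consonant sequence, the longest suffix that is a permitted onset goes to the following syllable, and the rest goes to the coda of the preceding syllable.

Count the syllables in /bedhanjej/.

Nuclei (vowels): e, a, e → 3 syllables.

3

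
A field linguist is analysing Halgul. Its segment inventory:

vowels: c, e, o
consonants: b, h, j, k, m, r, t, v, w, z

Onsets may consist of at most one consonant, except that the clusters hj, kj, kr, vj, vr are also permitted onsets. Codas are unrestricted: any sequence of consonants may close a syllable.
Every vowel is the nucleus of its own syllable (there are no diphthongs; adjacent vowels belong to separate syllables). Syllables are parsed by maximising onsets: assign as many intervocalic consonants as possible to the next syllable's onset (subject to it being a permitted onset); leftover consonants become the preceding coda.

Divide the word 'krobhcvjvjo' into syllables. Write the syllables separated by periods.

krob.hcvj.vjo

The vowels are o, c, o — 3 nuclei, so 3 syllables.
Between /o/ (V1) and /c/ (V2): cluster /bh/ — the longest permitted-onset suffix is /h/; onset = /h/, preceding coda = /b/.
Between /c/ (V2) and /o/ (V3): cluster /vjvj/ — the longest permitted-onset suffix is /vj/; onset = /vj/, preceding coda = /vj/.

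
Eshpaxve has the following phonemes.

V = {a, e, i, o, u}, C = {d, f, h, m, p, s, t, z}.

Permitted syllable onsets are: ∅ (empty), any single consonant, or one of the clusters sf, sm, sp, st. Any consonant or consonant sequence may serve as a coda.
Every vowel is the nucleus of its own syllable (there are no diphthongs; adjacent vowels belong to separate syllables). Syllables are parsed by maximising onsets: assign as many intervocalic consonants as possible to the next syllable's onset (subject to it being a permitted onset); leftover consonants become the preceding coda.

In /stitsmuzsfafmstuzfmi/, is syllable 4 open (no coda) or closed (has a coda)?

The vowels are i, u, a, u, i — 5 nuclei, so 5 syllables.
Between /i/ (V1) and /u/ (V2): /tsm/; trying suffixes from longest down, /sm/ is the first permitted one, so coda /t/ | onset /sm/.
Between /u/ (V2) and /a/ (V3): /zsf/ — longest licit onset from the right is /sf/, leaving /z/ as coda.
Between /a/ (V3) and /u/ (V4): /fmst/; trying suffixes from longest down, /st/ is the first permitted one, so coda /fm/ | onset /st/.
Between /u/ (V4) and /i/ (V5): cluster /zfm/ — the longest permitted-onset suffix is /m/; onset = /m/, preceding coda = /zf/.
Result: stit.smuz.sfafm.stuzf.mi.
Syllable 4 is /stuzf/ with coda /zf/, so it is closed.

closed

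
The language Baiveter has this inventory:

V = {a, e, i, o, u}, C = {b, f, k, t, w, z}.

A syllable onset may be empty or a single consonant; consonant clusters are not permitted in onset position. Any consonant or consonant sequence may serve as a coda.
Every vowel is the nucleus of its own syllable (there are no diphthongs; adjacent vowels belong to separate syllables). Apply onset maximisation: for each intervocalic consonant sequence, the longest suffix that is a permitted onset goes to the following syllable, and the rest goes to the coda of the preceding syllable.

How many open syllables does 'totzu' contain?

Vowels present: o, u; each is a nucleus, giving 2 syllables.
Between /o/ (V1) and /u/ (V2): cluster /tz/ — the longest permitted-onset suffix is /z/; onset = /z/, preceding coda = /t/.
So the parse is tot.zu.
Classifying each syllable: /tot/ (closed), /zu/ (open).
Open syllables: 1.

1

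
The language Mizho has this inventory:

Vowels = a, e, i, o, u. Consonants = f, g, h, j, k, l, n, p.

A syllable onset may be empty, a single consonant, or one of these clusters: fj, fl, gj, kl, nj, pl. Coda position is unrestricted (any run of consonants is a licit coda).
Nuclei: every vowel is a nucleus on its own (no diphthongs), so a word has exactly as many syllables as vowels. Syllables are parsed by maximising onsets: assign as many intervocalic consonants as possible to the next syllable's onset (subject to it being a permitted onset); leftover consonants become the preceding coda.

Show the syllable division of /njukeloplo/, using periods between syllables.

Vowels present: u, e, o, o; each is a nucleus, giving 4 syllables.
/u…e/ gap (V1→V2): /k/ is a single consonant, so it becomes the next onset.
/e…o/ gap (V2→V3): /l/ → onset of the next syllable (single consonants are always licit onsets).
/o…o/ gap (V3→V4): /pl/ — entire cluster is a permitted onset → onset /pl/, coda ∅.

nju.ke.lo.plo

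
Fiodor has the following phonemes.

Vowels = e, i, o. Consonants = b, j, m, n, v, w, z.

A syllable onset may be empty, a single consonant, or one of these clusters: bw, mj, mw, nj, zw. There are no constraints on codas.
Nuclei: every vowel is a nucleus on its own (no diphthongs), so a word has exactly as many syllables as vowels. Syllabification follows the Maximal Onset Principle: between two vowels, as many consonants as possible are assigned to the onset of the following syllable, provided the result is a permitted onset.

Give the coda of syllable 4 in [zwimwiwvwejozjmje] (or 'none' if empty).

zj

Nuclei (vowels): i, i, e, o, e → 5 syllables.
Between /i/ (V1) and /i/ (V2): cluster /mw/ — /mw/ is itself a permitted onset, so the whole cluster goes right; preceding coda = ∅.
Between /i/ (V2) and /e/ (V3): cluster /wvw/ — the longest permitted-onset suffix is /w/; onset = /w/, preceding coda = /wv/.
Between /e/ (V3) and /o/ (V4): just /j/ — single C goes to the following onset.
Between /o/ (V4) and /e/ (V5): /zjmj/ — longest licit onset from the right is /mj/, leaving /zj/ as coda.
Putting it together: zwi.mwiwv.we.jozj.mje.
Syllable 4 is /jozj/: onset /j/, nucleus /o/, coda /zj/.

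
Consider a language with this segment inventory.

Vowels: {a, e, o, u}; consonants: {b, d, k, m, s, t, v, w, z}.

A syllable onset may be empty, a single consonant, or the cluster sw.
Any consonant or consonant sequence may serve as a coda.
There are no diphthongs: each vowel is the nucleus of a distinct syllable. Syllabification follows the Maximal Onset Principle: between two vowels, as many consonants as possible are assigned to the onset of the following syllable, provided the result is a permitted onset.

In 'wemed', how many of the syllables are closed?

The vowels are e, e — 2 nuclei, so 2 syllables.
σ1/σ2 boundary: /m/ → onset of the next syllable (single consonants are always licit onsets).
Result: we.med.
Classifying each syllable: /we/ (open), /med/ (closed).
Closed syllables: 1.

1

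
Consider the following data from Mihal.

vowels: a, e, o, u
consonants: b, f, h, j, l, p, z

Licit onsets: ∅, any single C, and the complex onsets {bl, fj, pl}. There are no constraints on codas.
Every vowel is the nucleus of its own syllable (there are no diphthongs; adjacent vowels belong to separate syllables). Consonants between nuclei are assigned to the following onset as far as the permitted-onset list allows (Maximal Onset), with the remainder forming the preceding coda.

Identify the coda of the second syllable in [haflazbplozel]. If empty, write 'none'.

The vowels are a, a, o, e — 4 nuclei, so 4 syllables.
σ1/σ2 boundary: /fl/ — longest licit onset from the right is /l/, leaving /f/ as coda.
σ2/σ3 boundary: /zbpl/; trying suffixes from longest down, /pl/ is the first permitted one, so coda /zb/ | onset /pl/.
σ3/σ4 boundary: just /z/ — single C goes to the following onset.
Syllabification: haf.lazb.plo.zel.
Syllable 2 is /lazb/: onset /l/, nucleus /a/, coda /zb/.

zb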